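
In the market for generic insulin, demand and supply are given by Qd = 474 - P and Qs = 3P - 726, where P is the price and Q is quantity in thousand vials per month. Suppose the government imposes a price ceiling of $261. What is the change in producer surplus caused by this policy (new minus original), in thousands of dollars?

Without the control the market clears where 474 - P = 3P - 726, i.e. P* = 300 and Q* = 174.
The ceiling of 261 is below the equilibrium price 300, so it binds.
At P = 261: Qd = 474 - 261 = 213 and Qs = 3·261 - 726 = 57.
Producer surplus without the control is ½ · (300 - 242) · 174 = 5046.
With the ceiling, producers sell 57 units at 261, so PS = ½ · (261 - 242) · 57 = 541.5.
Change in producer surplus = 541.5 - 5046 = -4504.5.

-4504.5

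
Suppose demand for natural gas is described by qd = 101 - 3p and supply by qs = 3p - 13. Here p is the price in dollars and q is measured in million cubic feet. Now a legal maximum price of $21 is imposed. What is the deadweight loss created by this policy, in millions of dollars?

Equilibrium: 101 - 3p = 3p - 13, so 114 = 6p and p* = 19, q* = 44.
Since 21 is above p* = 19, the ceiling does not bind and the free-market outcome prevails.
Since the control does not bind, no trades are prevented and deadweight loss is zero.

0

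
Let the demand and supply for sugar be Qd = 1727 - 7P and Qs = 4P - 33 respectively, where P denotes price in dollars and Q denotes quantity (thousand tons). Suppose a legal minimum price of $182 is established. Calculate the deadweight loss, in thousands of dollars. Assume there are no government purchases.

4658.5

In a free market, 1727 - 7P = 4P - 33 gives the equilibrium P* = 160, Q* = 607.
Since 182 > 160, the floor is binding.
At P = 182: Qd = 1727 - 7·182 = 453 and Qs = 4·182 - 33 = 695.
Quantity traded falls to 453. At Q = 453 the demand price is (1727 - 453)/7 = 182 and the supply price is (33 + 453)/4 = 121.5.
Deadweight loss = ½ · (182 - 121.5) · (607 - 453) = ½ · 60.5 · 154 = 4658.5.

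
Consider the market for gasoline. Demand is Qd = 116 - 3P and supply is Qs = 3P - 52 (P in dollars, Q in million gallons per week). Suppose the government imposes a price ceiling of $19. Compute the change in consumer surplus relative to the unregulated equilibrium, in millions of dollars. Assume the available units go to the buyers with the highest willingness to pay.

Equilibrium: 116 - 3P = 3P - 52, so 168 = 6P and P* = 28, Q* = 32.
The ceiling of 19 is below the equilibrium price 28, so it binds.
At P = 19: Qd = 116 - 3·19 = 59 and Qs = 3·19 - 52 = 5.
Consumer surplus without the control is ½ · (116/3 - 28) · 32 = 512/3.
With the ceiling, 5 units are sold at 19 (assume they go to the highest-value buyers). The demand price at Q = 5 is 37, so CS = ½ · [(116/3 - 19) + (37 - 19)] · 5 = 565/6.
Change in consumer surplus = 565/6 - 512/3 = -76.5.

-76.5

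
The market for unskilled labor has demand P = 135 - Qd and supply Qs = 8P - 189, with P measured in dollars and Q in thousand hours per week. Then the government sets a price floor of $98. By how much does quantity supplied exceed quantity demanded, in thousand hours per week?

Rearranging demand gives Qd = 135 - P. Without the control the market clears where 135 - P = 8P - 189, i.e. P* = 36 and Q* = 99.
Since 98 > 36, the floor is binding.
At P = 98: Qd = 135 - 98 = 37 and Qs = 8·98 - 189 = 595.
Surplus = Qs - Qd = 595 - 37 = 558.

558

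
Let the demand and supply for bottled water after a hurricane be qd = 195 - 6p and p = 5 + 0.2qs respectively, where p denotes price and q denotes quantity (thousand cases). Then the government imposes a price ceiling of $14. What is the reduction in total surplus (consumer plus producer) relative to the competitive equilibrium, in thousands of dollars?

165

Rearranging supply gives qs = 5p - 25. Setting quantity demanded equal to quantity supplied, 195 - 6p = 5p - 25, gives p* = 20 and q* = 75.
Because the ceiling (14) lies below the market-clearing price, it is binding.
At p = 14: qd = 195 - 6·14 = 111 and qs = 5·14 - 25 = 45.
Quantity traded falls to 45. At q = 45 the demand price is (195 - 45)/6 = 25 and the supply price is (25 + 45)/5 = 14.
Deadweight loss = ½ · (25 - 14) · (75 - 45) = ½ · 11 · 30 = 165.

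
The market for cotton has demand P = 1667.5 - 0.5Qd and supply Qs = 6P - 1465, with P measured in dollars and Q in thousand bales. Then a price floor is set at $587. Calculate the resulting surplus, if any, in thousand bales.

0

Rearranging demand gives Qd = 3335 - 2P. In a free market, 3335 - 2P = 6P - 1465 gives the equilibrium P* = 600, Q* = 2135.
Since 587 is below P* = 600, the floor does not bind and the free-market outcome prevails.
Since the control does not bind, there is no surplus.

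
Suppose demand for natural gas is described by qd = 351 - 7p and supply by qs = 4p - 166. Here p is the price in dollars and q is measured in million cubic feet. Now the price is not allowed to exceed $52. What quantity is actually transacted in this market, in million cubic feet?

Without the control the market clears where 351 - 7p = 4p - 166, i.e. p* = 47 and q* = 22.
The ceiling of 52 is above the equilibrium price 47, so it is not binding; the market clears at p* = 47, q* = 22.

22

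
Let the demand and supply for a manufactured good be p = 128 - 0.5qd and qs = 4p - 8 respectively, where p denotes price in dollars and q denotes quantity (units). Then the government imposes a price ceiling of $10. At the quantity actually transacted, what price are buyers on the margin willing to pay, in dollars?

112

Rearranging demand gives qd = 256 - 2p. Setting quantity demanded equal to quantity supplied, 256 - 2p = 4p - 8, gives p* = 44 and q* = 168.
Because the ceiling (10) lies below the market-clearing price, it is binding.
At p = 10: qd = 256 - 2·10 = 236 and qs = 4·10 - 8 = 32.
Only 32 units reach the market. On the demand curve, the marginal buyer's willingness to pay at q = 32 is (256 - 32)/2 = 112.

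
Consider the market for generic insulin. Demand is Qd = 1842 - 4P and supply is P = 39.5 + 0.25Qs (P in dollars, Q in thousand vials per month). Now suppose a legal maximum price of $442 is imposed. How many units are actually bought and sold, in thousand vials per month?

Rearranging supply gives Qs = 4P - 158. Equilibrium: 1842 - 4P = 4P - 158, so 2000 = 8P and P* = 250, Q* = 842.
The ceiling of 442 is above the equilibrium price 250, so it is not binding; the market clears at P* = 250, Q* = 842.

842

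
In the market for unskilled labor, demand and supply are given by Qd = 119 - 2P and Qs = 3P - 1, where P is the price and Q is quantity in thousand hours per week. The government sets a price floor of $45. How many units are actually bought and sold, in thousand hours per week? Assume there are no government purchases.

Setting quantity demanded equal to quantity supplied, 119 - 2P = 3P - 1, gives P* = 24 and Q* = 71.
Since 45 > 24, the floor is binding.
At P = 45: Qd = 119 - 2·45 = 29 and Qs = 3·45 - 1 = 134.
The quantity actually transacted is the short side, demand: 29.

29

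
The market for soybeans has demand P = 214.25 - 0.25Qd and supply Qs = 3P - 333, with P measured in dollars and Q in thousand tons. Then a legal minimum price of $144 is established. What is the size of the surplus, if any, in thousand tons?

Rearranging demand gives Qd = 857 - 4P. Equilibrium: 857 - 4P = 3P - 333, so 1190 = 7P and P* = 170, Q* = 177.
Since 144 is below P* = 170, the floor does not bind and the free-market outcome prevails.
Since the control does not bind, there is no surplus.

0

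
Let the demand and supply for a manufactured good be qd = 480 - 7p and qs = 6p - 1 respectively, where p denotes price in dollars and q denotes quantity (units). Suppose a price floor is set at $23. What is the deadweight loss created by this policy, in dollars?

In a free market, 480 - 7p = 6p - 1 gives the equilibrium p* = 37, q* = 221.
Since 23 is below p* = 37, the floor does not bind and the free-market outcome prevails.
Since the control does not bind, no trades are prevented and deadweight loss is zero.

0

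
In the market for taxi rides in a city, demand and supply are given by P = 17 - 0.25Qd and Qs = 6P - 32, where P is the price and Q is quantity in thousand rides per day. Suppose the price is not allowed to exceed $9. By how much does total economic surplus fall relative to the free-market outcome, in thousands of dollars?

Rearranging demand gives Qd = 68 - 4P. Without the control the market clears where 68 - 4P = 6P - 32, i.e. P* = 10 and Q* = 28.
Since 9 < 10, the ceiling is binding.
At P = 9: Qd = 68 - 4·9 = 32 and Qs = 6·9 - 32 = 22.
Quantity traded falls to 22. At Q = 22 the demand price is (68 - 22)/4 = 11.5 and the supply price is (32 + 22)/6 = 9.
Deadweight loss = ½ · (11.5 - 9) · (28 - 22) = ½ · 2.5 · 6 = 7.5.

7.5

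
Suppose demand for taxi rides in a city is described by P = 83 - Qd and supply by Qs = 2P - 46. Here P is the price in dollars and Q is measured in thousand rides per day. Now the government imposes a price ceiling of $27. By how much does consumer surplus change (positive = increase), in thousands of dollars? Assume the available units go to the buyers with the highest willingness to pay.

-384

Rearranging demand gives Qd = 83 - P. Without the control the market clears where 83 - P = 2P - 46, i.e. P* = 43 and Q* = 40.
The ceiling of 27 is below the equilibrium price 43, so it binds.
At P = 27: Qd = 83 - 27 = 56 and Qs = 2·27 - 46 = 8.
Consumer surplus without the control is ½ · (83 - 43) · 40 = 800.
With the ceiling, 8 units are sold at 27 (assume they go to the highest-value buyers). The demand price at Q = 8 is 75, so CS = ½ · [(83 - 27) + (75 - 27)] · 8 = 416.
Change in consumer surplus = 416 - 800 = -384.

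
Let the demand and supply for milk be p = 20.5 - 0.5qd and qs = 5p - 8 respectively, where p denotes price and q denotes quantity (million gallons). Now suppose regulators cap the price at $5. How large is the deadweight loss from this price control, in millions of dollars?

35

Rearranging demand gives qd = 41 - 2p. Setting quantity demanded equal to quantity supplied, 41 - 2p = 5p - 8, gives p* = 7 and q* = 27.
The ceiling of 5 is below the equilibrium price 7, so it binds.
At p = 5: qd = 41 - 2·5 = 31 and qs = 5·5 - 8 = 17.
Quantity traded falls to 17. At q = 17 the demand price is (41 - 17)/2 = 12 and the supply price is (8 + 17)/5 = 5.
Deadweight loss = ½ · (12 - 5) · (27 - 17) = ½ · 7 · 10 = 35.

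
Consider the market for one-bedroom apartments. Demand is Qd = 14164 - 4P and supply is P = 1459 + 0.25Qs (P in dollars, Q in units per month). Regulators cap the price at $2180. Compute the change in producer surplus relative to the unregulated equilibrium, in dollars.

Rearranging supply gives Qs = 4P - 5836. In a free market, 14164 - 4P = 4P - 5836 gives the equilibrium P* = 2500, Q* = 4164.
The ceiling of 2180 is below the equilibrium price 2500, so it binds.
At P = 2180: Qd = 14164 - 4·2180 = 5444 and Qs = 4·2180 - 5836 = 2884.
Producer surplus without the control is ½ · (2500 - 1459) · 4164 = 2167362.
With the ceiling, producers sell 2884 units at 2180, so PS = ½ · (2180 - 1459) · 2884 = 1039682.
Change in producer surplus = 1039682 - 2167362 = -1127680.

-1127680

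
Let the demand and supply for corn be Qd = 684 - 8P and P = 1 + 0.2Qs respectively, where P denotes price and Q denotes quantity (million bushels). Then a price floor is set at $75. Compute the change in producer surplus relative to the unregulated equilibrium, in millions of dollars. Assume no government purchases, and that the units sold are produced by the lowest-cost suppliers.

-1249.6

Rearranging supply gives Qs = 5P - 5. Setting quantity demanded equal to quantity supplied, 684 - 8P = 5P - 5, gives P* = 53 and Q* = 260.
Because the floor (75) lies above the market-clearing price, it is binding.
At P = 75: Qd = 684 - 8·75 = 84 and Qs = 5·75 - 5 = 370.
Producer surplus without the control is ½ · (53 - 1) · 260 = 6760.
With the floor, 84 units are sold at 75. The supply price at Q = 84 is 17.8, so PS = ½ · [(75 - 1) + (75 - 17.8)] · 84 = 5510.4.
Change in producer surplus = 5510.4 - 6760 = -1249.6.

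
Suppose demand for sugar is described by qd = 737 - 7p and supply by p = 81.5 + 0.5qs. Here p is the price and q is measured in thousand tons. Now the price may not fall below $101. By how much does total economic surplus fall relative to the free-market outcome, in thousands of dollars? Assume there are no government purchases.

Rearranging supply gives qs = 2p - 163. Without the control the market clears where 737 - 7p = 2p - 163, i.e. p* = 100 and q* = 37.
Since 101 > 100, the floor is binding.
At p = 101: qd = 737 - 7·101 = 30 and qs = 2·101 - 163 = 39.
Quantity traded falls to 30. At q = 30 the demand price is (737 - 30)/7 = 101 and the supply price is (163 + 30)/2 = 96.5.
Deadweight loss = ½ · (101 - 96.5) · (37 - 30) = ½ · 4.5 · 7 = 15.75.

15.75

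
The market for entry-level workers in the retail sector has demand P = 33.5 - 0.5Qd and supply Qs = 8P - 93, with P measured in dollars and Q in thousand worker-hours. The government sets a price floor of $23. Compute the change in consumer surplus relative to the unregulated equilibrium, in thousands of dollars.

-196

Rearranging demand gives Qd = 67 - 2P. Equilibrium: 67 - 2P = 8P - 93, so 160 = 10P and P* = 16, Q* = 35.
The floor of 23 is above the equilibrium price 16, so it binds.
At P = 23: Qd = 67 - 2·23 = 21 and Qs = 8·23 - 93 = 91.
Consumer surplus without the control is ½ · (33.5 - 16) · 35 = 306.25.
With the floor, consumers buy 21 units at 23, so CS = ½ · (33.5 - 23) · 21 = 110.25.
Change in consumer surplus = 110.25 - 306.25 = -196.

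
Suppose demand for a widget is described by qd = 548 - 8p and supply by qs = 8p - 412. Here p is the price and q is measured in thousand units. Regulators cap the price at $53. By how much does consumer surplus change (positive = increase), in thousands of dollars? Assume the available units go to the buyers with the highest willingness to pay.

-112

Equilibrium: 548 - 8p = 8p - 412, so 960 = 16p and p* = 60, q* = 68.
Because the ceiling (53) lies below the market-clearing price, it is binding.
At p = 53: qd = 548 - 8·53 = 124 and qs = 8·53 - 412 = 12.
Consumer surplus without the control is ½ · (68.5 - 60) · 68 = 289.
With the ceiling, 12 units are sold at 53 (assume they go to the highest-value buyers). The demand price at q = 12 is 67, so CS = ½ · [(68.5 - 53) + (67 - 53)] · 12 = 177.
Change in consumer surplus = 177 - 289 = -112.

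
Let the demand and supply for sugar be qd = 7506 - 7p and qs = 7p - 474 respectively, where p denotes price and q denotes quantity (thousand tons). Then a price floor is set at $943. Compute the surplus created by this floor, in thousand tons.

In a free market, 7506 - 7p = 7p - 474 gives the equilibrium p* = 570, q* = 3516.
The floor of 943 is above the equilibrium price 570, so it binds.
At p = 943: qd = 7506 - 7·943 = 905 and qs = 7·943 - 474 = 6127.
Surplus = qs - qd = 6127 - 905 = 5222.

5222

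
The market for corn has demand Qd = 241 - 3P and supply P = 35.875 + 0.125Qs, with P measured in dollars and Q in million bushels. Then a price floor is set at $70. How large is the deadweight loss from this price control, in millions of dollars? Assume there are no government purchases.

998.25

Rearranging supply gives Qs = 8P - 287. Setting quantity demanded equal to quantity supplied, 241 - 3P = 8P - 287, gives P* = 48 and Q* = 97.
Because the floor (70) lies above the market-clearing price, it is binding.
At P = 70: Qd = 241 - 3·70 = 31 and Qs = 8·70 - 287 = 273.
Quantity traded falls to 31. At Q = 31 the demand price is (241 - 31)/3 = 70 and the supply price is (287 + 31)/8 = 39.75.
Deadweight loss = ½ · (70 - 39.75) · (97 - 31) = ½ · 30.25 · 66 = 998.25.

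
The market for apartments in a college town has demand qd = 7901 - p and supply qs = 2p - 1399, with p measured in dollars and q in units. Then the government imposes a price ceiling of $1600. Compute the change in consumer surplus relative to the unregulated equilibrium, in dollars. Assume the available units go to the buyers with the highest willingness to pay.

Setting quantity demanded equal to quantity supplied, 7901 - p = 2p - 1399, gives p* = 3100 and q* = 4801.
The ceiling of 1600 is below the equilibrium price 3100, so it binds.
At p = 1600: qd = 7901 - 1600 = 6301 and qs = 2·1600 - 1399 = 1801.
Consumer surplus without the control is ½ · (7901 - 3100) · 4801 = 11524800.5.
With the ceiling, 1801 units are sold at 1600 (assume they go to the highest-value buyers). The demand price at q = 1801 is 6100, so CS = ½ · [(7901 - 1600) + (6100 - 1600)] · 1801 = 9726300.5.
Change in consumer surplus = 9726300.5 - 11524800.5 = -1798500.

-1798500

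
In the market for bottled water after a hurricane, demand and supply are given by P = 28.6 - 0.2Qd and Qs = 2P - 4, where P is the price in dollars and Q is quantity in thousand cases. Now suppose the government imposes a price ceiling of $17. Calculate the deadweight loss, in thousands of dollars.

Rearranging demand gives Qd = 143 - 5P. Equilibrium: 143 - 5P = 2P - 4, so 147 = 7P and P* = 21, Q* = 38.
Since 17 < 21, the ceiling is binding.
At P = 17: Qd = 143 - 5·17 = 58 and Qs = 2·17 - 4 = 30.
Quantity traded falls to 30. At Q = 30 the demand price is (143 - 30)/5 = 22.6 and the supply price is (4 + 30)/2 = 17.
Deadweight loss = ½ · (22.6 - 17) · (38 - 30) = ½ · 5.6 · 8 = 22.4.

22.4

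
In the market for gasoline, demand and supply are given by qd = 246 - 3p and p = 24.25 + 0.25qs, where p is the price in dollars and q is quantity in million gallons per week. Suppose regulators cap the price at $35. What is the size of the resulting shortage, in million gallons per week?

98

Rearranging supply gives qs = 4p - 97. Setting quantity demanded equal to quantity supplied, 246 - 3p = 4p - 97, gives p* = 49 and q* = 99.
The ceiling of 35 is below the equilibrium price 49, so it binds.
At p = 35: qd = 246 - 3·35 = 141 and qs = 4·35 - 97 = 43.
Shortage = qd - qs = 141 - 43 = 98.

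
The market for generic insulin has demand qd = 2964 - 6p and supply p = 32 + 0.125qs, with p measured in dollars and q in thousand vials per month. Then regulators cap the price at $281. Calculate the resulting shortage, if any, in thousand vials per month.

Rearranging supply gives qs = 8p - 256. Setting quantity demanded equal to quantity supplied, 2964 - 6p = 8p - 256, gives p* = 230 and q* = 1584.
The ceiling of 281 is above the equilibrium price 230, so it is not binding; the market clears at p* = 230, q* = 1584.
Since the control does not bind, there is no shortage.

0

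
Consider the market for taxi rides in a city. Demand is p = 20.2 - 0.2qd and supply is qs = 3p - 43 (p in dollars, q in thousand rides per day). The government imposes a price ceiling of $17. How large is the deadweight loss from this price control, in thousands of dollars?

2.4

Rearranging demand gives qd = 101 - 5p. Equilibrium: 101 - 5p = 3p - 43, so 144 = 8p and p* = 18, q* = 11.
The ceiling of 17 is below the equilibrium price 18, so it binds.
At p = 17: qd = 101 - 5·17 = 16 and qs = 3·17 - 43 = 8.
Quantity traded falls to 8. At q = 8 the demand price is (101 - 8)/5 = 18.6 and the supply price is (43 + 8)/3 = 17.
Deadweight loss = ½ · (18.6 - 17) · (11 - 8) = ½ · 1.6 · 3 = 2.4.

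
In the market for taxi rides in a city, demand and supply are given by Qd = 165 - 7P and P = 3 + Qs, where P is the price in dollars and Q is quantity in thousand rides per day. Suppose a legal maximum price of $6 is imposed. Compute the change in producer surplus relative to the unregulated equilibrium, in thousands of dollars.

Rearranging supply gives Qs = P - 3. Without the control the market clears where 165 - 7P = P - 3, i.e. P* = 21 and Q* = 18.
Since 6 < 21, the ceiling is binding.
At P = 6: Qd = 165 - 7·6 = 123 and Qs = 6 - 3 = 3.
Producer surplus without the control is ½ · (21 - 3) · 18 = 162.
With the ceiling, producers sell 3 units at 6, so PS = ½ · (6 - 3) · 3 = 4.5.
Change in producer surplus = 4.5 - 162 = -157.5.

-157.5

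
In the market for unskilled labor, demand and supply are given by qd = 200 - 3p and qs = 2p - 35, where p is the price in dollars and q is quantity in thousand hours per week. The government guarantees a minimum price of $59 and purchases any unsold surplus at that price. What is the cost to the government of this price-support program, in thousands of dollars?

3540

Equilibrium: 200 - 3p = 2p - 35, so 235 = 5p and p* = 47, q* = 59.
Since 59 > 47, the floor is binding.
At p = 59: qd = 200 - 3·59 = 23 and qs = 2·59 - 35 = 83.
Surplus = qs - qd = 60.
Government expenditure = surplus × support price = 60 × 59 = 3540.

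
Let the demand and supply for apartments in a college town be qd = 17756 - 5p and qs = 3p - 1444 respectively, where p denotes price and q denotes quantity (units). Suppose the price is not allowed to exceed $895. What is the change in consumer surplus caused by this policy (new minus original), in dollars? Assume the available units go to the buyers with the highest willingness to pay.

Without the control the market clears where 17756 - 5p = 3p - 1444, i.e. p* = 2400 and q* = 5756.
Since 895 < 2400, the ceiling is binding.
At p = 895: qd = 17756 - 5·895 = 13281 and qs = 3·895 - 1444 = 1241.
Consumer surplus without the control is ½ · (3551.2 - 2400) · 5756 = 3313153.6.
With the ceiling, 1241 units are sold at 895 (assume they go to the highest-value buyers). The demand price at q = 1241 is 3303, so CS = ½ · [(3551.2 - 895) + (3303 - 895)] · 1241 = 3142336.1.
Change in consumer surplus = 3142336.1 - 3313153.6 = -170817.5.

-170817.5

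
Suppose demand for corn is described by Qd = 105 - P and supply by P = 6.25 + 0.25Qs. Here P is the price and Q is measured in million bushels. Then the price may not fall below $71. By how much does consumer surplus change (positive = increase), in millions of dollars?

-2542.5

Rearranging supply gives Qs = 4P - 25. Setting quantity demanded equal to quantity supplied, 105 - P = 4P - 25, gives P* = 26 and Q* = 79.
Since 71 > 26, the floor is binding.
At P = 71: Qd = 105 - 71 = 34 and Qs = 4·71 - 25 = 259.
Consumer surplus without the control is ½ · (105 - 26) · 79 = 3120.5.
With the floor, consumers buy 34 units at 71, so CS = ½ · (105 - 71) · 34 = 578.
Change in consumer surplus = 578 - 3120.5 = -2542.5.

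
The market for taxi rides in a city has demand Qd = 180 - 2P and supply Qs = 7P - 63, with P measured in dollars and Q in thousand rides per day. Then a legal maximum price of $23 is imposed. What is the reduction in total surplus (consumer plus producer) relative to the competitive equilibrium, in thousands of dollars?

252

Equilibrium: 180 - 2P = 7P - 63, so 243 = 9P and P* = 27, Q* = 126.
Because the ceiling (23) lies below the market-clearing price, it is binding.
At P = 23: Qd = 180 - 2·23 = 134 and Qs = 7·23 - 63 = 98.
Quantity traded falls to 98. At Q = 98 the demand price is (180 - 98)/2 = 41 and the supply price is (63 + 98)/7 = 23.
Deadweight loss = ½ · (41 - 23) · (126 - 98) = ½ · 18 · 28 = 252.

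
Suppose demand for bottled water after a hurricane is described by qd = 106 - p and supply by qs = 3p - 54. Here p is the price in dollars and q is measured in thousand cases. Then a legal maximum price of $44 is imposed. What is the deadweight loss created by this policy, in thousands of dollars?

0

Setting quantity demanded equal to quantity supplied, 106 - p = 3p - 54, gives p* = 40 and q* = 66.
The ceiling of 44 is above the equilibrium price 40, so it is not binding; the market clears at p* = 40, q* = 66.
Since the control does not bind, no trades are prevented and deadweight loss is zero.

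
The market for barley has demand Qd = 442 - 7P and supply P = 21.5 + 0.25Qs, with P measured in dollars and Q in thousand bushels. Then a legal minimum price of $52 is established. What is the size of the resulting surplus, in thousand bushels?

Rearranging supply gives Qs = 4P - 86. Without the control the market clears where 442 - 7P = 4P - 86, i.e. P* = 48 and Q* = 106.
Because the floor (52) lies above the market-clearing price, it is binding.
At P = 52: Qd = 442 - 7·52 = 78 and Qs = 4·52 - 86 = 122.
Surplus = Qs - Qd = 122 - 78 = 44.

44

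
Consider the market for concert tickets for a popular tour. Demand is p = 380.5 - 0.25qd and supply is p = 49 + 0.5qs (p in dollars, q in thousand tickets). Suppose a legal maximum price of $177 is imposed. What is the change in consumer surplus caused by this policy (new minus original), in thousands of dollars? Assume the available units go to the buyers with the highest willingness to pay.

19483.5

Rearranging demand gives qd = 1522 - 4p; rearranging supply gives qs = 2p - 98. In a free market, 1522 - 4p = 2p - 98 gives the equilibrium p* = 270, q* = 442.
Since 177 < 270, the ceiling is binding.
At p = 177: qd = 1522 - 4·177 = 814 and qs = 2·177 - 98 = 256.
Consumer surplus without the control is ½ · (380.5 - 270) · 442 = 24420.5.
With the ceiling, 256 units are sold at 177 (assume they go to the highest-value buyers). The demand price at q = 256 is 316.5, so CS = ½ · [(380.5 - 177) + (316.5 - 177)] · 256 = 43904.
Change in consumer surplus = 43904 - 24420.5 = 19483.5.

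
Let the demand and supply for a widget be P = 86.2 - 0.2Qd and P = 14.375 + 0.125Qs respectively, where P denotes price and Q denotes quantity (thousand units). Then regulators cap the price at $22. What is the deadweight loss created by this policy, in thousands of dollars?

4160

Rearranging demand gives Qd = 431 - 5P; rearranging supply gives Qs = 8P - 115. Without the control the market clears where 431 - 5P = 8P - 115, i.e. P* = 42 and Q* = 221.
The ceiling of 22 is below the equilibrium price 42, so it binds.
At P = 22: Qd = 431 - 5·22 = 321 and Qs = 8·22 - 115 = 61.
Quantity traded falls to 61. At Q = 61 the demand price is (431 - 61)/5 = 74 and the supply price is (115 + 61)/8 = 22.
Deadweight loss = ½ · (74 - 22) · (221 - 61) = ½ · 52 · 160 = 4160.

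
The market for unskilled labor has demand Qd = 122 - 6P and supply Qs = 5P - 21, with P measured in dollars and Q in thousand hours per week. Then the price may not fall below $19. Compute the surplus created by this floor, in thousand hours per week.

In a free market, 122 - 6P = 5P - 21 gives the equilibrium P* = 13, Q* = 44.
Because the floor (19) lies above the market-clearing price, it is binding.
At P = 19: Qd = 122 - 6·19 = 8 and Qs = 5·19 - 21 = 74.
Surplus = Qs - Qd = 74 - 8 = 66.

66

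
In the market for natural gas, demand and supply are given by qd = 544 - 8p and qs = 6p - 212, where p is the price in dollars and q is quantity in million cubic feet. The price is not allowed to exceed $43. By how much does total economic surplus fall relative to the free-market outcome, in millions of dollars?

635.25

In a free market, 544 - 8p = 6p - 212 gives the equilibrium p* = 54, q* = 112.
Because the ceiling (43) lies below the market-clearing price, it is binding.
At p = 43: qd = 544 - 8·43 = 200 and qs = 6·43 - 212 = 46.
Quantity traded falls to 46. At q = 46 the demand price is (544 - 46)/8 = 62.25 and the supply price is (212 + 46)/6 = 43.
Deadweight loss = ½ · (62.25 - 43) · (112 - 46) = ½ · 19.25 · 66 = 635.25.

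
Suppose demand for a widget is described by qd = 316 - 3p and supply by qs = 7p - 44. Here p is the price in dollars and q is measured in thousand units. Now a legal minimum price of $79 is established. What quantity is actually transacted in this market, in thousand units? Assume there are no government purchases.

In a free market, 316 - 3p = 7p - 44 gives the equilibrium p* = 36, q* = 208.
Since 79 > 36, the floor is binding.
At p = 79: qd = 316 - 3·79 = 79 and qs = 7·79 - 44 = 509.
The quantity actually transacted is the short side, demand: 79.

79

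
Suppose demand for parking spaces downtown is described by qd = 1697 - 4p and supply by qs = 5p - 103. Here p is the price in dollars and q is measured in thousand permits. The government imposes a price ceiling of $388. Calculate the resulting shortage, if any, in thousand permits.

Equilibrium: 1697 - 4p = 5p - 103, so 1800 = 9p and p* = 200, q* = 897.
The ceiling of 388 is above the equilibrium price 200, so it is not binding; the market clears at p* = 200, q* = 897.
Since the control does not bind, there is no shortage.

0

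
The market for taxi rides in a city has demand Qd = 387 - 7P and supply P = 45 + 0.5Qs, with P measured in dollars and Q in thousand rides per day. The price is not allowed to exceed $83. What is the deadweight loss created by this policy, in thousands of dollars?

0

Rearranging supply gives Qs = 2P - 90. Without the control the market clears where 387 - 7P = 2P - 90, i.e. P* = 53 and Q* = 16.
The ceiling of 83 is above the equilibrium price 53, so it is not binding; the market clears at P* = 53, Q* = 16.
Since the control does not bind, no trades are prevented and deadweight loss is zero.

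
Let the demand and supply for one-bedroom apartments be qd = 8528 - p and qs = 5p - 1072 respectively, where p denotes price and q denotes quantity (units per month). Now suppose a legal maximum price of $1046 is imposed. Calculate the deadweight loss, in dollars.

4603740

In a free market, 8528 - p = 5p - 1072 gives the equilibrium p* = 1600, q* = 6928.
Since 1046 < 1600, the ceiling is binding.
At p = 1046: qd = 8528 - 1046 = 7482 and qs = 5·1046 - 1072 = 4158.
Quantity traded falls to 4158. At q = 4158 the demand price is 8528 - 4158 = 4370 and the supply price is (1072 + 4158)/5 = 1046.
Deadweight loss = ½ · (4370 - 1046) · (6928 - 4158) = ½ · 3324 · 2770 = 4603740.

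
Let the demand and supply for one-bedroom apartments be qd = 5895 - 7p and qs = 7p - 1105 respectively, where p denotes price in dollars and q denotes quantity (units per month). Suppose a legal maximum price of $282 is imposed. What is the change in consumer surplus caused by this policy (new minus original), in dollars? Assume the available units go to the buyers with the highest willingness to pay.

23108

Without the control the market clears where 5895 - 7p = 7p - 1105, i.e. p* = 500 and q* = 2395.
Because the ceiling (282) lies below the market-clearing price, it is binding.
At p = 282: qd = 5895 - 7·282 = 3921 and qs = 7·282 - 1105 = 869.
Consumer surplus without the control is ½ · (5895/7 - 500) · 2395 = 5736025/14.
With the ceiling, 869 units are sold at 282 (assume they go to the highest-value buyers). The demand price at q = 869 is 718, so CS = ½ · [(5895/7 - 282) + (718 - 282)] · 869 = 6059537/14.
Change in consumer surplus = 6059537/14 - 5736025/14 = 23108.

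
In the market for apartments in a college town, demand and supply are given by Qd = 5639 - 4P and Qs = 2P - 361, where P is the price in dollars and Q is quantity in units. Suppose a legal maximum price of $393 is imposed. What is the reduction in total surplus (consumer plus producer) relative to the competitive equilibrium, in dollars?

552673.5

Without the control the market clears where 5639 - 4P = 2P - 361, i.e. P* = 1000 and Q* = 1639.
Since 393 < 1000, the ceiling is binding.
At P = 393: Qd = 5639 - 4·393 = 4067 and Qs = 2·393 - 361 = 425.
Quantity traded falls to 425. At Q = 425 the demand price is (5639 - 425)/4 = 1303.5 and the supply price is (361 + 425)/2 = 393.
Deadweight loss = ½ · (1303.5 - 393) · (1639 - 425) = ½ · 910.5 · 1214 = 552673.5.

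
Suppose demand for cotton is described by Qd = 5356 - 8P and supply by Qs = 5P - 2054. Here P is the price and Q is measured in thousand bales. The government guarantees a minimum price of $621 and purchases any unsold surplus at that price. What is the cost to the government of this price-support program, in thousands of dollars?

Without the control the market clears where 5356 - 8P = 5P - 2054, i.e. P* = 570 and Q* = 796.
The floor of 621 is above the equilibrium price 570, so it binds.
At P = 621: Qd = 5356 - 8·621 = 388 and Qs = 5·621 - 2054 = 1051.
Surplus = Qs - Qd = 663.
Government expenditure = surplus × support price = 663 × 621 = 411723.

411723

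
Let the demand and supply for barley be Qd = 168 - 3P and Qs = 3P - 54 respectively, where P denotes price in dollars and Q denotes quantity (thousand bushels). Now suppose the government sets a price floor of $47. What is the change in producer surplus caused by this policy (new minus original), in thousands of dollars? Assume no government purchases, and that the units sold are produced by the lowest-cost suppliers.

Without the control the market clears where 168 - 3P = 3P - 54, i.e. P* = 37 and Q* = 57.
Since 47 > 37, the floor is binding.
At P = 47: Qd = 168 - 3·47 = 27 and Qs = 3·47 - 54 = 87.
Producer surplus without the control is ½ · (37 - 18) · 57 = 541.5.
With the floor, 27 units are sold at 47. The supply price at Q = 27 is 27, so PS = ½ · [(47 - 18) + (47 - 27)] · 27 = 661.5.
Change in producer surplus = 661.5 - 541.5 = 120.

120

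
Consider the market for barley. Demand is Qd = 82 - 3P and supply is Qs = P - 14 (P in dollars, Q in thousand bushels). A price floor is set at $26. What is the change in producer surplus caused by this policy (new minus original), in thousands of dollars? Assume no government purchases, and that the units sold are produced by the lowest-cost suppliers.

In a free market, 82 - 3P = P - 14 gives the equilibrium P* = 24, Q* = 10.
Because the floor (26) lies above the market-clearing price, it is binding.
At P = 26: Qd = 82 - 3·26 = 4 and Qs = 26 - 14 = 12.
Producer surplus without the control is ½ · (24 - 14) · 10 = 50.
With the floor, 4 units are sold at 26. The supply price at Q = 4 is 18, so PS = ½ · [(26 - 14) + (26 - 18)] · 4 = 40.
Change in producer surplus = 40 - 50 = -10.

-10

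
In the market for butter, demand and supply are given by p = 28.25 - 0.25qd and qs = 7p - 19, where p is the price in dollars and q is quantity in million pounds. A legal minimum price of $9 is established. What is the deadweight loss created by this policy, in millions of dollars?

Rearranging demand gives qd = 113 - 4p. In a free market, 113 - 4p = 7p - 19 gives the equilibrium p* = 12, q* = 65.
The floor of 9 is below the equilibrium price 12, so it is not binding; the market clears at p* = 12, q* = 65.
Since the control does not bind, no trades are prevented and deadweight loss is zero.

0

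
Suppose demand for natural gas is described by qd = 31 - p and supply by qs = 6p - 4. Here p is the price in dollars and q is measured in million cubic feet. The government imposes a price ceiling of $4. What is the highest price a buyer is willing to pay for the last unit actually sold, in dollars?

11

Without the control the market clears where 31 - p = 6p - 4, i.e. p* = 5 and q* = 26.
Since 4 < 5, the ceiling is binding.
At p = 4: qd = 31 - 4 = 27 and qs = 6·4 - 4 = 20.
Only 20 units reach the market. On the demand curve, the marginal buyer's willingness to pay at q = 20 is (31 - 20) = 11.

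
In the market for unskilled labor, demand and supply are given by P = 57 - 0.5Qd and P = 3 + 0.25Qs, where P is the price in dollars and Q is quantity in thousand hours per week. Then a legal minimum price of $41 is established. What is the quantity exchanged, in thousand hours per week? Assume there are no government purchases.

Rearranging demand gives Qd = 114 - 2P; rearranging supply gives Qs = 4P - 12. Without the control the market clears where 114 - 2P = 4P - 12, i.e. P* = 21 and Q* = 72.
Because the floor (41) lies above the market-clearing price, it is binding.
At P = 41: Qd = 114 - 2·41 = 32 and Qs = 4·41 - 12 = 152.
The quantity actually transacted is the short side, demand: 32.

32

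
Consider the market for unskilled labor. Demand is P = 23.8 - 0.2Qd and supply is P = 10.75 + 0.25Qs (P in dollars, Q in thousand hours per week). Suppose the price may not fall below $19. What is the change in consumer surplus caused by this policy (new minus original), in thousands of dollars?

Rearranging demand gives Qd = 119 - 5P; rearranging supply gives Qs = 4P - 43. Setting quantity demanded equal to quantity supplied, 119 - 5P = 4P - 43, gives P* = 18 and Q* = 29.
Since 19 > 18, the floor is binding.
At P = 19: Qd = 119 - 5·19 = 24 and Qs = 4·19 - 43 = 33.
Consumer surplus without the control is ½ · (23.8 - 18) · 29 = 84.1.
With the floor, consumers buy 24 units at 19, so CS = ½ · (23.8 - 19) · 24 = 57.6.
Change in consumer surplus = 57.6 - 84.1 = -26.5.

-26.5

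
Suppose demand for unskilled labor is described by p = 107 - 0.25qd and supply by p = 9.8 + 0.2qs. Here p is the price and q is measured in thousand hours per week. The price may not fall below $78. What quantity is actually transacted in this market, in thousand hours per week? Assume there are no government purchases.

116

Rearranging demand gives qd = 428 - 4p; rearranging supply gives qs = 5p - 49. Setting quantity demanded equal to quantity supplied, 428 - 4p = 5p - 49, gives p* = 53 and q* = 216.
The floor of 78 is above the equilibrium price 53, so it binds.
At p = 78: qd = 428 - 4·78 = 116 and qs = 5·78 - 49 = 341.
The quantity actually transacted is the short side, demand: 116.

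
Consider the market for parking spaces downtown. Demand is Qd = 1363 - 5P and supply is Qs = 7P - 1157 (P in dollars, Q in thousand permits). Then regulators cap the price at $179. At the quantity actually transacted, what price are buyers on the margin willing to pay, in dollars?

In a free market, 1363 - 5P = 7P - 1157 gives the equilibrium P* = 210, Q* = 313.
The ceiling of 179 is below the equilibrium price 210, so it binds.
At P = 179: Qd = 1363 - 5·179 = 468 and Qs = 7·179 - 1157 = 96.
Only 96 units reach the market. On the demand curve, the marginal buyer's willingness to pay at Q = 96 is (1363 - 96)/5 = 253.4.

253.4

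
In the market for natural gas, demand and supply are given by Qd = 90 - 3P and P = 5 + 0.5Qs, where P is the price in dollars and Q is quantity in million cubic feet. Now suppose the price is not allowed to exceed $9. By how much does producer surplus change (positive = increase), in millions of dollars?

Rearranging supply gives Qs = 2P - 10. Without the control the market clears where 90 - 3P = 2P - 10, i.e. P* = 20 and Q* = 30.
The ceiling of 9 is below the equilibrium price 20, so it binds.
At P = 9: Qd = 90 - 3·9 = 63 and Qs = 2·9 - 10 = 8.
Producer surplus without the control is ½ · (20 - 5) · 30 = 225.
With the ceiling, producers sell 8 units at 9, so PS = ½ · (9 - 5) · 8 = 16.
Change in producer surplus = 16 - 225 = -209.

-209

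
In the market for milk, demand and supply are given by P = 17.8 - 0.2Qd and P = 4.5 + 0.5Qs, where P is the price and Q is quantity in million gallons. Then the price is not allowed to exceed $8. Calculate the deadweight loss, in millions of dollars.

50.4

Rearranging demand gives Qd = 89 - 5P; rearranging supply gives Qs = 2P - 9. In a free market, 89 - 5P = 2P - 9 gives the equilibrium P* = 14, Q* = 19.
Because the ceiling (8) lies below the market-clearing price, it is binding.
At P = 8: Qd = 89 - 5·8 = 49 and Qs = 2·8 - 9 = 7.
Quantity traded falls to 7. At Q = 7 the demand price is (89 - 7)/5 = 16.4 and the supply price is (9 + 7)/2 = 8.
Deadweight loss = ½ · (16.4 - 8) · (19 - 7) = ½ · 8.4 · 12 = 50.4.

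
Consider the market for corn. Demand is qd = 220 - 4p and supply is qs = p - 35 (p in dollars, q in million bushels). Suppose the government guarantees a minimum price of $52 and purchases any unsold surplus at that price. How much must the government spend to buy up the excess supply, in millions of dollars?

In a free market, 220 - 4p = p - 35 gives the equilibrium p* = 51, q* = 16.
Because the floor (52) lies above the market-clearing price, it is binding.
At p = 52: qd = 220 - 4·52 = 12 and qs = 52 - 35 = 17.
Surplus = qs - qd = 5.
Government expenditure = surplus × support price = 5 × 52 = 260.

260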